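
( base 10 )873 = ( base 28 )135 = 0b1101101001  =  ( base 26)17f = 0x369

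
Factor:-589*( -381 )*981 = 220145229 = 3^3*19^1*31^1*109^1*127^1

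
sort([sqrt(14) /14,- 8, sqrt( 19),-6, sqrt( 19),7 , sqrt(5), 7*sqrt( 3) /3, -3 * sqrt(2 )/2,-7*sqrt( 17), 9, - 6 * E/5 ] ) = [ - 7*sqrt(17), - 8, - 6,- 6*E/5,-3*sqrt(2)/2, sqrt(14)/14,  sqrt(5), 7*sqrt( 3) /3,sqrt(19), sqrt(19),7,  9] 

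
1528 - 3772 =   -  2244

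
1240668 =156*7953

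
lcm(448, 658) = 21056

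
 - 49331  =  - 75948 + 26617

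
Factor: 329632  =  2^5*10301^1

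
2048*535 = 1095680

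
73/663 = 73/663 = 0.11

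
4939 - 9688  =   - 4749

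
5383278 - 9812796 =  -4429518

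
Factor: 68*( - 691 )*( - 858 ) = 40315704 = 2^3*3^1*11^1*13^1 *17^1 * 691^1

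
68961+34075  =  103036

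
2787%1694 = 1093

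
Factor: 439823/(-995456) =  - 2^( -7 )*7^( - 1) * 11^(- 1 )*  101^( - 1)*439823^1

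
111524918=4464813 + 107060105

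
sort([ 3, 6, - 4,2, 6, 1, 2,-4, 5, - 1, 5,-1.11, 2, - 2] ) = [ - 4, - 4, - 2, - 1.11, - 1, 1,2,2, 2, 3, 5, 5 , 6, 6]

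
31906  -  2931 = 28975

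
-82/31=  - 82/31   =  - 2.65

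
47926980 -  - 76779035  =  124706015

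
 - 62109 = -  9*6901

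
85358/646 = 132 + 43/323 = 132.13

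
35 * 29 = 1015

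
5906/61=5906/61 = 96.82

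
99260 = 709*140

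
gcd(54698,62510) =14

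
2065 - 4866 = - 2801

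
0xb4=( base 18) a0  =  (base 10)180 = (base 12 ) 130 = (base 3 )20200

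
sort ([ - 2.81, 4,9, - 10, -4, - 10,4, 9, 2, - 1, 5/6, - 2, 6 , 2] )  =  [ - 10, - 10, - 4, - 2.81, - 2,-1,5/6, 2, 2, 4,4, 6, 9, 9]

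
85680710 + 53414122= 139094832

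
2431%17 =0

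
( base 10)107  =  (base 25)47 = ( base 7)212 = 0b1101011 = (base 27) 3Q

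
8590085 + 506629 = 9096714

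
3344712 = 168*19909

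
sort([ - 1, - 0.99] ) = [-1, - 0.99 ]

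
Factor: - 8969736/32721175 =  - 2^3*3^1*5^( - 2)*17^( - 1)*251^1 *1489^1 * 76991^ (- 1 )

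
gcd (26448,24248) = 8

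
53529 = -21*( - 2549) 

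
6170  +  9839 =16009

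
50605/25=2024+1/5 = 2024.20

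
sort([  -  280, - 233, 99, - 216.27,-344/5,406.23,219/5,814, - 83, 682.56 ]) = [ -280, - 233, - 216.27, - 83, - 344/5,219/5 , 99 , 406.23,682.56,814]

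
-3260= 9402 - 12662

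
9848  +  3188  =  13036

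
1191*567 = 675297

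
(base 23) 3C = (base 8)121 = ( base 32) 2h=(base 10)81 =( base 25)36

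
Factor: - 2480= -2^4*5^1 * 31^1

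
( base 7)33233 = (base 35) 6SO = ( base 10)8354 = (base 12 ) 4A02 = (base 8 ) 20242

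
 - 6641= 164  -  6805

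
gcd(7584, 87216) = 3792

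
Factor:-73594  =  -2^1 * 31^1*1187^1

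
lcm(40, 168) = 840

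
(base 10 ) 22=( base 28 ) M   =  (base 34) M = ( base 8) 26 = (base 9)24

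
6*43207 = 259242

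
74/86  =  37/43 = 0.86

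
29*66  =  1914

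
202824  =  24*8451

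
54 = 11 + 43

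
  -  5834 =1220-7054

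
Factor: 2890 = 2^1*5^1*17^2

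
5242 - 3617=1625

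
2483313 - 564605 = 1918708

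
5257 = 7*751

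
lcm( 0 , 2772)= 0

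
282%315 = 282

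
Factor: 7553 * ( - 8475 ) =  - 3^1*5^2*7^1*13^1 * 83^1*113^1 = -64011675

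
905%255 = 140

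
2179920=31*70320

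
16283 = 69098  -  52815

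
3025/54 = 3025/54 = 56.02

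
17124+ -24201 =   -  7077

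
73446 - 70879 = 2567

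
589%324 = 265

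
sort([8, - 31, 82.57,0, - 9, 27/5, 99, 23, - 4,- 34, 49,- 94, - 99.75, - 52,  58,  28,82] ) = [ - 99.75, - 94, - 52, - 34, -31, - 9,  -  4, 0, 27/5, 8,23, 28, 49,58,82,82.57, 99]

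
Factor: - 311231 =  - 41^1*7591^1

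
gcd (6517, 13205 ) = 19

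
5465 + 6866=12331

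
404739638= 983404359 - 578664721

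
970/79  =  12 + 22/79 = 12.28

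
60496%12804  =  9280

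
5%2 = 1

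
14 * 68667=961338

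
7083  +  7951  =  15034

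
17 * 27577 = 468809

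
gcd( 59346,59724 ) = 378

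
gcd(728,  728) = 728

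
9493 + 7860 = 17353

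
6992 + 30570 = 37562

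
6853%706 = 499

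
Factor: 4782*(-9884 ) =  - 47265288 = -  2^3*3^1*7^1*353^1*797^1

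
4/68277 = 4/68277 = 0.00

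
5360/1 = 5360=5360.00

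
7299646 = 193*37822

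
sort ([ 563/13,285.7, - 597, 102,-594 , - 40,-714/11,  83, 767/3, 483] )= [ - 597, -594, - 714/11, - 40,563/13,83,  102 , 767/3, 285.7  ,  483 ]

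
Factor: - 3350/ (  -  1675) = 2  =  2^1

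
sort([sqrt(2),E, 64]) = [sqrt( 2), E,64]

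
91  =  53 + 38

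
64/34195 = 64/34195 = 0.00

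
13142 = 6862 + 6280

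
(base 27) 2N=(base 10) 77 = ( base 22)3B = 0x4D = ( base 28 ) 2L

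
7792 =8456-664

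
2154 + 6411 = 8565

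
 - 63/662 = -1 + 599/662=-0.10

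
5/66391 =5/66391 = 0.00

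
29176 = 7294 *4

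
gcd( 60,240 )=60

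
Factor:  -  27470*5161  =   - 141772670 = - 2^1*5^1*13^1*41^1*67^1*397^1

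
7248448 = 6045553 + 1202895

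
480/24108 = 40/2009 = 0.02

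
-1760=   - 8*220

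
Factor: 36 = 2^2*3^2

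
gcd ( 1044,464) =116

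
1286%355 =221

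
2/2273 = 2/2273 = 0.00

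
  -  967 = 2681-3648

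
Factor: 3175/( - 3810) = - 2^( - 1)*3^(-1)*5^1  =  - 5/6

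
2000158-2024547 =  - 24389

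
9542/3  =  3180 + 2/3 =3180.67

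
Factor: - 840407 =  - 47^1*17881^1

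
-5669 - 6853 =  - 12522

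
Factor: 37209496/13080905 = 2^3*5^(-1) * 17^( - 1)*23^(  -  1 )*6691^( - 1)*4651187^1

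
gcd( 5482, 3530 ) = 2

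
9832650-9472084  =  360566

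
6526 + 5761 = 12287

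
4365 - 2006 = 2359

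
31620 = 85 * 372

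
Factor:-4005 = -3^2*5^1 *89^1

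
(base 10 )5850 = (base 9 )8020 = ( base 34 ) 522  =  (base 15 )1B00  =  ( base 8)13332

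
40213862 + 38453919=78667781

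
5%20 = 5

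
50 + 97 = 147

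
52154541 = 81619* 639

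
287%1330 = 287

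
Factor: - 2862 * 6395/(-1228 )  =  9151245/614 = 2^( - 1)*3^3*5^1 * 53^1*307^(-1 ) * 1279^1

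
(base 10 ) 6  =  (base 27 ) 6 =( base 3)20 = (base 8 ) 6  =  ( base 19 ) 6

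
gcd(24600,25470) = 30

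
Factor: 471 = 3^1* 157^1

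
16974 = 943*18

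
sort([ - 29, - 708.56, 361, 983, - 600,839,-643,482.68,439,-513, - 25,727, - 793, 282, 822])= [-793, - 708.56, - 643,-600 , - 513, - 29 ,-25,282 , 361,439, 482.68, 727, 822,839,983 ]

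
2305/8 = 2305/8 =288.12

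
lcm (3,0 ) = 0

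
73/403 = 73/403 = 0.18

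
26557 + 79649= 106206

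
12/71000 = 3/17750 = 0.00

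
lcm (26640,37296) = 186480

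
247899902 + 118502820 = 366402722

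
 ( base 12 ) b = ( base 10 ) 11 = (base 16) B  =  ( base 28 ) b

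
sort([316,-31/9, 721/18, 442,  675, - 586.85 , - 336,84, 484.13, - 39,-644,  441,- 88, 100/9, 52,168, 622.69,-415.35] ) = [-644, - 586.85, -415.35, - 336, - 88, - 39,-31/9, 100/9, 721/18,52, 84, 168, 316, 441, 442,484.13, 622.69, 675] 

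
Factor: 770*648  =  498960 = 2^4*3^4*5^1*7^1*11^1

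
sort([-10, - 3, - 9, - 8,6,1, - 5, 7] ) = [ - 10, - 9,- 8, - 5, - 3, 1, 6, 7 ]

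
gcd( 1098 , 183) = 183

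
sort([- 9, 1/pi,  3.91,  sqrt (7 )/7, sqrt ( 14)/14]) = [- 9, sqrt(  14 )/14,1/pi,sqrt(7)/7,3.91 ] 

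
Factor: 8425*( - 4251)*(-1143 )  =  3^3*5^2*13^1 *109^1* 127^1  *337^1 = 40936173525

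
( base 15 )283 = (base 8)1075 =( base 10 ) 573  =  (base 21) 166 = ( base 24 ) NL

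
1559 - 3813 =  - 2254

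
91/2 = 45 + 1/2 =45.50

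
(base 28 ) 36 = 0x5A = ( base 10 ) 90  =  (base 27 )39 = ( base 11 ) 82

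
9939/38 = 9939/38=261.55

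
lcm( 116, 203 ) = 812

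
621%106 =91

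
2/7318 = 1/3659 = 0.00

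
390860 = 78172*5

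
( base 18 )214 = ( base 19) 1G5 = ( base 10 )670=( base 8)1236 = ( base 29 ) n3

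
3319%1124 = 1071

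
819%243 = 90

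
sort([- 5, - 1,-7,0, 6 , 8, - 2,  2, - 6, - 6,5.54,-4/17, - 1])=[ - 7, - 6, - 6,-5, - 2, - 1, - 1,  -  4/17, 0,2, 5.54,6,8 ] 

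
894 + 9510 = 10404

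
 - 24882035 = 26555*( - 937) 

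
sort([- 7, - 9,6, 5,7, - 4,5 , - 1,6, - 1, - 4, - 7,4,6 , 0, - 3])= [  -  9, - 7, - 7, - 4, - 4, - 3,  -  1, - 1,0,4, 5,  5,6, 6, 6, 7]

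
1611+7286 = 8897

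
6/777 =2/259 = 0.01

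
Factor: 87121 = 87121^1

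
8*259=2072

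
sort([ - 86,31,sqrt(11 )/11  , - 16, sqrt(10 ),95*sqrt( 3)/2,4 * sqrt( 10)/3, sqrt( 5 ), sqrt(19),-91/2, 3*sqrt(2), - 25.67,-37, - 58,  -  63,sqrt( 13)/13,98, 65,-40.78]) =[ - 86, -63,- 58 , - 91/2, -40.78,  -  37,  -  25.67,  -  16,sqrt( 13 ) /13, sqrt(11) /11,sqrt( 5),  sqrt(10), 4*sqrt (10)/3,3*sqrt( 2),sqrt(19) , 31,  65, 95*sqrt(3)/2, 98] 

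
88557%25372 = 12441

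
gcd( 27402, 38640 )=6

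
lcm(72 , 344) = 3096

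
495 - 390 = 105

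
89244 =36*2479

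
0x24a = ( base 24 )10A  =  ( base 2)1001001010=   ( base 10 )586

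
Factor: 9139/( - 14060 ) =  - 2^ ( - 2)*5^( - 1)*13^1 = - 13/20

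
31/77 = 31/77 = 0.40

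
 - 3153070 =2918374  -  6071444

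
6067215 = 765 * 7931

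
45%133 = 45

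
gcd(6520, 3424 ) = 8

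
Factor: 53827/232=2^( - 3)*19^1*29^( - 1)*2833^1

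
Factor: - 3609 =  - 3^2*401^1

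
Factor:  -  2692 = -2^2*673^1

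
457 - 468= -11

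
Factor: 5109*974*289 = 1438111974 = 2^1 * 3^1*13^1 * 17^2*131^1*487^1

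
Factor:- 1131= -3^1 *13^1*29^1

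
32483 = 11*2953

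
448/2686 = 224/1343=0.17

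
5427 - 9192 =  - 3765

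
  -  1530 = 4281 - 5811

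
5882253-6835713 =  - 953460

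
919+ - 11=908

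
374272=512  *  731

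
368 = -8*(-46) 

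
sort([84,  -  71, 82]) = [ - 71, 82,84] 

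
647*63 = 40761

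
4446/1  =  4446 = 4446.00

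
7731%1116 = 1035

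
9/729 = 1/81 = 0.01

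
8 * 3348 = 26784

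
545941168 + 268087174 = 814028342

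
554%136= 10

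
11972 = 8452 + 3520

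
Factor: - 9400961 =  - 43^1*218627^1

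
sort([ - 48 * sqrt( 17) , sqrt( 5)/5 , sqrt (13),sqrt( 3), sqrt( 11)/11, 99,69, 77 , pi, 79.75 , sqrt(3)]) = [ - 48 * sqrt( 17 ), sqrt(11)/11, sqrt ( 5 ) /5,sqrt( 3), sqrt ( 3) , pi , sqrt(13 ),69,77,79.75, 99]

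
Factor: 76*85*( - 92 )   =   - 2^4*5^1*17^1 * 19^1*23^1 =- 594320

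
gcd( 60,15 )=15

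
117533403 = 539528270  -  421994867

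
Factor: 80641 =11^1*7331^1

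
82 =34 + 48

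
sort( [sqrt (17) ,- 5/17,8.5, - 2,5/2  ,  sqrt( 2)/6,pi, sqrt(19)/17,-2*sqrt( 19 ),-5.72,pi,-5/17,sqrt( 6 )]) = [ - 2*sqrt(19), - 5.72,  -  2, - 5/17,  -  5/17,sqrt (2)/6, sqrt( 19)/17, sqrt( 6),5/2,pi, pi,sqrt( 17) , 8.5 ]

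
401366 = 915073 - 513707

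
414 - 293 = 121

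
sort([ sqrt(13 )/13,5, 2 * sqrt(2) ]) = [ sqrt(13 ) /13 , 2*sqrt( 2),5] 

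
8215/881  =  9 + 286/881 = 9.32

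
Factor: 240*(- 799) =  - 191760 = -2^4*3^1*5^1 * 17^1 * 47^1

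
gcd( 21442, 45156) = 142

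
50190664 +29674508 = 79865172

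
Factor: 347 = 347^1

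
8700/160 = 435/8  =  54.38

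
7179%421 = 22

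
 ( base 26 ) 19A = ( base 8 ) 1630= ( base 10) 920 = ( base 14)49A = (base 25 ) 1bk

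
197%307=197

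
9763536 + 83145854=92909390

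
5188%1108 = 756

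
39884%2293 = 903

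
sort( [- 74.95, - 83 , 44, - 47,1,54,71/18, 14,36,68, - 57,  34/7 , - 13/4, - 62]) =[-83,  -  74.95, -62, - 57, - 47, - 13/4,1,71/18, 34/7,14,36 , 44,54,68] 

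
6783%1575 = 483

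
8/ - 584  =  -1 + 72/73  =  - 0.01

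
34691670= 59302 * 585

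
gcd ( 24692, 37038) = 12346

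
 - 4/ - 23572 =1/5893 = 0.00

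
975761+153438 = 1129199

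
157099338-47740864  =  109358474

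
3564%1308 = 948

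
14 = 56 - 42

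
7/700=1/100 = 0.01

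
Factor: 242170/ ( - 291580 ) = -397/478 = - 2^(  -  1 )*239^( - 1 )*397^1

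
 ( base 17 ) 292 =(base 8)1335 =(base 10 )733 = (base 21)1dj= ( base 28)Q5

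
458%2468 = 458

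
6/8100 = 1/1350 = 0.00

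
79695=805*99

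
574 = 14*41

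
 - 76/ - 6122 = 38/3061 = 0.01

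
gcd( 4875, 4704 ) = 3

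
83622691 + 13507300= 97129991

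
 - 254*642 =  - 163068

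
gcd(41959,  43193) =1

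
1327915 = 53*25055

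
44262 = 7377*6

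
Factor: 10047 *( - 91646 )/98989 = -2^1*3^1 * 11^ (-1)*17^1*197^1*8999^( -1)*45823^1 = - 920767362/98989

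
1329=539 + 790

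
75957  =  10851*7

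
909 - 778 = 131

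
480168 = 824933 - 344765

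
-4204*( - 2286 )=9610344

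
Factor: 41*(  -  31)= -1271 = - 31^1*41^1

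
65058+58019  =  123077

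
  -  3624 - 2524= -6148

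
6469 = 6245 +224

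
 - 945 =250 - 1195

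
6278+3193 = 9471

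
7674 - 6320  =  1354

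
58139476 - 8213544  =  49925932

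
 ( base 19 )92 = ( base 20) 8D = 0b10101101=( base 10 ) 173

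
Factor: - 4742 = - 2^1*2371^1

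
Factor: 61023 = 3^1 * 20341^1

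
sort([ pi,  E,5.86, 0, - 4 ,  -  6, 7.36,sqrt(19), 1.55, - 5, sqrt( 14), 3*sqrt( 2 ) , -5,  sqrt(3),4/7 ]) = [ - 6,-5, - 5, - 4, 0, 4/7 , 1.55, sqrt(3), E, pi, sqrt(14 ), 3*sqrt(2), sqrt(19),5.86 , 7.36 ] 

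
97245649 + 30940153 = 128185802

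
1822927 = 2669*683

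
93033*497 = 46237401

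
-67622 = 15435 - 83057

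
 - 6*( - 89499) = 536994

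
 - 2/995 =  -1+993/995 = - 0.00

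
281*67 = 18827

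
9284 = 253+9031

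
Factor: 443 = 443^1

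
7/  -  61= - 1 + 54/61 = - 0.11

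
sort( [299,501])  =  [299,501 ]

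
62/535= 62/535 = 0.12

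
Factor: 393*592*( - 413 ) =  - 96086928 = - 2^4*3^1  *  7^1*37^1*59^1*131^1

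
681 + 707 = 1388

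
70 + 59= 129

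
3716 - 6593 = - 2877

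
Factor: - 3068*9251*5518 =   -  2^3*11^1*13^1 * 29^2*31^1*59^1 * 89^1 = - 156612251224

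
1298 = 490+808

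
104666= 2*52333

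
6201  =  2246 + 3955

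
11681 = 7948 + 3733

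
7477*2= 14954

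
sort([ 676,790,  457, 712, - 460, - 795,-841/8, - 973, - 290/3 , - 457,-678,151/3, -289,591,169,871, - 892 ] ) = [ - 973, - 892, - 795, - 678, - 460, - 457, - 289, - 841/8, - 290/3, 151/3, 169,457,591,676,712, 790,871]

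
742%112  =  70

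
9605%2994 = 623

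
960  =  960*1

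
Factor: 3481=59^2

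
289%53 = 24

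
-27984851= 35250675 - 63235526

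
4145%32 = 17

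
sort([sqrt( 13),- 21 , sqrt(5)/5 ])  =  [ - 21,sqrt( 5 ) /5,  sqrt(13) ]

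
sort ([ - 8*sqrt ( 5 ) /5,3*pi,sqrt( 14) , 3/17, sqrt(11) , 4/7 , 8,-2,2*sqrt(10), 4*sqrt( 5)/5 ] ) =[ - 8*sqrt(5)/5,- 2,3/17,4/7,4 * sqrt( 5 ) /5,sqrt( 11 ),sqrt (14),2*sqrt(10 ), 8, 3*pi]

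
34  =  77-43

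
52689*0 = 0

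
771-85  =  686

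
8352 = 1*8352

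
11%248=11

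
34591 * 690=23867790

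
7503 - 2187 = 5316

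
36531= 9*4059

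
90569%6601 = 4756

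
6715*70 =470050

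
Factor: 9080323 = 7^1*331^1 * 3919^1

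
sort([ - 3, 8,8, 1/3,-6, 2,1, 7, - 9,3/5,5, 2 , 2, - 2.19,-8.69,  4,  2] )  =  [-9,-8.69, - 6,-3,-2.19, 1/3,3/5,1 , 2,2 , 2,  2,4,5,7,8, 8] 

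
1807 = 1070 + 737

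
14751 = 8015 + 6736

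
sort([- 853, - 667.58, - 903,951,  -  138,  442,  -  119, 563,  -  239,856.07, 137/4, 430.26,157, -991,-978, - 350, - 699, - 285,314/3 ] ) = [ - 991, - 978, - 903, - 853 ,  -  699,  -  667.58 ,-350,  -  285, - 239, - 138, - 119, 137/4,314/3,157, 430.26, 442,563,856.07, 951 ] 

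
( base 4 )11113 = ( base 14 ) 1a7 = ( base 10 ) 343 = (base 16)157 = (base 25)di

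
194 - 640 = -446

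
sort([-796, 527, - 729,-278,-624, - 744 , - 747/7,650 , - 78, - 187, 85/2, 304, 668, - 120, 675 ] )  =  [ - 796,-744, - 729, - 624 , - 278, - 187,-120, - 747/7, - 78, 85/2, 304,  527,650, 668, 675] 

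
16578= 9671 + 6907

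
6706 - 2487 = 4219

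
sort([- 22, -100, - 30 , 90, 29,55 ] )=[ - 100,- 30, - 22, 29,55, 90 ]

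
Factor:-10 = - 2^1*5^1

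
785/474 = 785/474 = 1.66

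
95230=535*178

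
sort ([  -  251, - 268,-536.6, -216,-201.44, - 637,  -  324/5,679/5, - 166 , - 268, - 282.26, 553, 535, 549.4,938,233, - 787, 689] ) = [ - 787,  -  637, - 536.6,-282.26,-268, - 268, - 251,  -  216,- 201.44, - 166,  -  324/5 , 679/5, 233,535, 549.4,  553,689,938]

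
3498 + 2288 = 5786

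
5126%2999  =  2127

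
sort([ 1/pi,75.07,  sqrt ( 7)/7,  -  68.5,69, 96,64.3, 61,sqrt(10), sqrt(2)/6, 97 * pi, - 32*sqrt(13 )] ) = [-32*sqrt( 13 ) , - 68.5, sqrt (2)/6, 1/pi, sqrt (7 ) /7, sqrt(10 ),  61, 64.3, 69, 75.07, 96, 97*pi]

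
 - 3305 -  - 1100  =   - 2205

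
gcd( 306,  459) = 153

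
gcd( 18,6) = 6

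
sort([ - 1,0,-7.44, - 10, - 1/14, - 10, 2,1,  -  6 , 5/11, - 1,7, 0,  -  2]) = [- 10,- 10 ,-7.44, - 6 ,  -  2, - 1, - 1 , - 1/14,0, 0,5/11, 1, 2,7 ] 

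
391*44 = 17204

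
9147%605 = 72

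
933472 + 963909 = 1897381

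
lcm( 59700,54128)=4059600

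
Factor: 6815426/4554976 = 3407713/2277488=2^(  -  4) * 73^1*137^ ( - 1)*1039^ (-1 ) * 46681^1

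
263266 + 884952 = 1148218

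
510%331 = 179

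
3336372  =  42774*78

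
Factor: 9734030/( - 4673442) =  - 3^( - 1 ) * 5^1*17^1*57259^1*778907^( - 1)=- 4867015/2336721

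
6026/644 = 9 + 5/14 = 9.36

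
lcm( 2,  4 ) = 4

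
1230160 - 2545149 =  -1314989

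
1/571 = 1/571 = 0.00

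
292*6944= 2027648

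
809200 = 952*850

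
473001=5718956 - 5245955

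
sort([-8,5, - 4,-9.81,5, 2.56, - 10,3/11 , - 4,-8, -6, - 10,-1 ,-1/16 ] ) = [ - 10,-10, - 9.81 , - 8, - 8,-6,-4,-4, - 1,-1/16,  3/11 , 2.56,5, 5 ]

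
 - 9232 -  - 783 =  - 8449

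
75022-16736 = 58286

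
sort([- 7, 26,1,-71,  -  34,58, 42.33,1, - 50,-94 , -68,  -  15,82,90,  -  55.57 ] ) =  [ - 94, - 71, - 68, - 55.57,-50 , - 34,-15,-7,1,1, 26,42.33, 58, 82 , 90 ]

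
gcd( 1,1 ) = 1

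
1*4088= 4088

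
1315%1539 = 1315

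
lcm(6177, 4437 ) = 315027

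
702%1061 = 702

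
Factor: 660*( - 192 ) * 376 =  - 2^11*3^2*5^1*11^1 *47^1 = - 47646720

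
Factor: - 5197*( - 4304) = 22367888 =2^4*269^1*5197^1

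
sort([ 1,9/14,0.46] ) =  [ 0.46, 9/14,1]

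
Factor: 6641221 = 41^1*43^1*3767^1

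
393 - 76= 317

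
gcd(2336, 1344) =32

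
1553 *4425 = 6872025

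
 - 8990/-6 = 4495/3 = 1498.33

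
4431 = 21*211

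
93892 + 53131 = 147023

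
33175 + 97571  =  130746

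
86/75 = 86/75 = 1.15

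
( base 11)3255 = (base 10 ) 4295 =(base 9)5802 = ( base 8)10307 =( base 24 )7an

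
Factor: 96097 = 96097^1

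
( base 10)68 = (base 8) 104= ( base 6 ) 152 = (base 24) 2K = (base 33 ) 22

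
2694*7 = 18858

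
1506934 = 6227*242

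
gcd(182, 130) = 26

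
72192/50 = 1443 + 21/25 = 1443.84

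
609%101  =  3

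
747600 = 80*9345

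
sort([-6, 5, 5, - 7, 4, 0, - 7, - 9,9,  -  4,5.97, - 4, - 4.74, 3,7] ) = [ -9 , - 7,  -  7,- 6, - 4.74, - 4, - 4, 0,3, 4,5, 5,5.97,7, 9]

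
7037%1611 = 593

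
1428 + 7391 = 8819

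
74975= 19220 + 55755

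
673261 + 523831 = 1197092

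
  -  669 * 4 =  - 2676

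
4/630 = 2/315 = 0.01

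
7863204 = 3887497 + 3975707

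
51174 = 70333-19159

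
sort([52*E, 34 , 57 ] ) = [ 34 , 57,52*E]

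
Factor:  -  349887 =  - 3^1 * 223^1*523^1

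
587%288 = 11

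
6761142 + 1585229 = 8346371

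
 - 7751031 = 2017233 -9768264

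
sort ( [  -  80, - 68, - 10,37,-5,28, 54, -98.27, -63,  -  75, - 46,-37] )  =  [ - 98.27, -80 , - 75,-68, - 63,-46, - 37, - 10, - 5,28,  37, 54 ]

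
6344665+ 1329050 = 7673715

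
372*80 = 29760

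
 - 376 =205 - 581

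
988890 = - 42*(  -  23545)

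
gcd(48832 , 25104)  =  16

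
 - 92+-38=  - 130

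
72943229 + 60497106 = 133440335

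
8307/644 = 8307/644=12.90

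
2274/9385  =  2274/9385 = 0.24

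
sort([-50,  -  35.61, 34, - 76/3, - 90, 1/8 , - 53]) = [-90,-53,-50,-35.61, - 76/3,1/8, 34]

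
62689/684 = 62689/684 = 91.65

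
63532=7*9076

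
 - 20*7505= - 150100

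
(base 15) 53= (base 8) 116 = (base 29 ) 2k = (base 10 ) 78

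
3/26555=3/26555 =0.00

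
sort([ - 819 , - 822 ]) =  [-822, - 819 ]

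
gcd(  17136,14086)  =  2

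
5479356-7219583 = -1740227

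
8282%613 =313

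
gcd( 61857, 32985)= 9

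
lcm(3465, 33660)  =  235620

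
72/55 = 1 +17/55 = 1.31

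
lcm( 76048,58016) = 5627552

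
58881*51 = 3002931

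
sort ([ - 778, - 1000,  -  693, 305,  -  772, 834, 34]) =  [-1000,-778, - 772,  -  693, 34,305,  834] 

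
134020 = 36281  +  97739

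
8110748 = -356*(-22783)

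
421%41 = 11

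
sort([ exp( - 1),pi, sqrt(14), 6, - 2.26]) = [ - 2.26, exp( - 1), pi,sqrt(14), 6]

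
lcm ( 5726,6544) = 45808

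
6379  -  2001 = 4378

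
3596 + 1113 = 4709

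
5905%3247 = 2658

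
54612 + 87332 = 141944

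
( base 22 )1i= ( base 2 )101000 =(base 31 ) 19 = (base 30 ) 1A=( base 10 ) 40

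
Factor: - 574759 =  - 359^1 * 1601^1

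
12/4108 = 3/1027= 0.00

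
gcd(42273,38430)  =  3843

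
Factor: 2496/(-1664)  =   - 2^( - 1 )*3^1 =- 3/2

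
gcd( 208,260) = 52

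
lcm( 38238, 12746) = 38238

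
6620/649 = 10 + 130/649  =  10.20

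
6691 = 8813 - 2122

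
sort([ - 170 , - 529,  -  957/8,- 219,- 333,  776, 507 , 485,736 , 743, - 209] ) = [  -  529, - 333, - 219,-209, - 170, - 957/8,485,507,736,743,  776 ]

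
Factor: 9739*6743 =65670077 = 11^1*613^1 * 9739^1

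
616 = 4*154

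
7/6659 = 7/6659 = 0.00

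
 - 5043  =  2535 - 7578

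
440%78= 50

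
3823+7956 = 11779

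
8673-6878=1795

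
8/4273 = 8/4273 = 0.00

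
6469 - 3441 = 3028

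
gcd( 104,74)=2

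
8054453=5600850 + 2453603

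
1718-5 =1713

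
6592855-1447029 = 5145826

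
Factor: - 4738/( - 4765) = 2^1*5^ (-1)*23^1 * 103^1* 953^( - 1 )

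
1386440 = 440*3151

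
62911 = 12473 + 50438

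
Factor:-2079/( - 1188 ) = 7/4 = 2^( - 2)*7^1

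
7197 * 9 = 64773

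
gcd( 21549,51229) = 1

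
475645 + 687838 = 1163483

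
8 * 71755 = 574040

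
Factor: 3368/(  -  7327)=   -  2^3*17^ (-1) *421^1*431^( - 1 )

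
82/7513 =82/7513 = 0.01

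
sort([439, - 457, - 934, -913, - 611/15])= [ - 934, - 913, - 457,-611/15, 439 ] 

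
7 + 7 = 14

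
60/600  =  1/10 = 0.10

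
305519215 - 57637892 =247881323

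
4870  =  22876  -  18006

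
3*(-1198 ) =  - 3594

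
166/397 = 166/397 = 0.42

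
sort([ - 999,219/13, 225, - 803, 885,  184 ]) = [ - 999,  -  803,219/13,184,225, 885]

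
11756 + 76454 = 88210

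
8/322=4/161   =  0.02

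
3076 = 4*769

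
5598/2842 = 2799/1421 = 1.97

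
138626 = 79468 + 59158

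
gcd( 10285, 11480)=5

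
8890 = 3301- - 5589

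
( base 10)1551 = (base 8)3017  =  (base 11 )1190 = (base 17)564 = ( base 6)11103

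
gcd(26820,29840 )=20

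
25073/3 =8357 + 2/3 = 8357.67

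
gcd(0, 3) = 3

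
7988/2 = 3994=3994.00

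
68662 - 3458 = 65204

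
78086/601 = 129 + 557/601 = 129.93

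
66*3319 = 219054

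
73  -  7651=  - 7578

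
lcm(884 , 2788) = 36244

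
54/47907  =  6/5323 = 0.00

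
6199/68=91 + 11/68 = 91.16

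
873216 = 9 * 97024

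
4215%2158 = 2057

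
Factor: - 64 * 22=-1408 = -2^7*  11^1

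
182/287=26/41= 0.63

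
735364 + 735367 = 1470731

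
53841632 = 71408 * 754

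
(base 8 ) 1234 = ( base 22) 188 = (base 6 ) 3032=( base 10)668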